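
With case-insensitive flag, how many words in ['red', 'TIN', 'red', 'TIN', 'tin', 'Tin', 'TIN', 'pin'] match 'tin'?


Case-insensitive matching: compare each word's lowercase form to 'tin'.
  'red' -> lower='red' -> no
  'TIN' -> lower='tin' -> MATCH
  'red' -> lower='red' -> no
  'TIN' -> lower='tin' -> MATCH
  'tin' -> lower='tin' -> MATCH
  'Tin' -> lower='tin' -> MATCH
  'TIN' -> lower='tin' -> MATCH
  'pin' -> lower='pin' -> no
Matches: ['TIN', 'TIN', 'tin', 'Tin', 'TIN']
Count: 5

5


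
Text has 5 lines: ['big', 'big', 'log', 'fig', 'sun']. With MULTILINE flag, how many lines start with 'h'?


With MULTILINE flag, ^ matches the start of each line.
Lines: ['big', 'big', 'log', 'fig', 'sun']
Checking which lines start with 'h':
  Line 1: 'big' -> no
  Line 2: 'big' -> no
  Line 3: 'log' -> no
  Line 4: 'fig' -> no
  Line 5: 'sun' -> no
Matching lines: []
Count: 0

0


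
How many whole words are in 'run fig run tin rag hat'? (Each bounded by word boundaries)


Word boundaries (\b) mark the start/end of each word.
Text: 'run fig run tin rag hat'
Splitting by whitespace:
  Word 1: 'run'
  Word 2: 'fig'
  Word 3: 'run'
  Word 4: 'tin'
  Word 5: 'rag'
  Word 6: 'hat'
Total whole words: 6

6


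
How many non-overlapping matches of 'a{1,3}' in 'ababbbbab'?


Pattern 'a{1,3}' matches between 1 and 3 consecutive a's (greedy).
String: 'ababbbbab'
Finding runs of a's and applying greedy matching:
  Run at pos 0: 'a' (length 1)
  Run at pos 2: 'a' (length 1)
  Run at pos 7: 'a' (length 1)
Matches: ['a', 'a', 'a']
Count: 3

3


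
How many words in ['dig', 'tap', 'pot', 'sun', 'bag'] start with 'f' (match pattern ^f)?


Pattern ^f anchors to start of word. Check which words begin with 'f':
  'dig' -> no
  'tap' -> no
  'pot' -> no
  'sun' -> no
  'bag' -> no
Matching words: []
Count: 0

0


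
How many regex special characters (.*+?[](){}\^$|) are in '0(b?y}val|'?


Regex special characters are: . * + ? [ ] ( ) { } \ ^ $ |
Scanning '0(b?y}val|':
  pos 1: '(' -> SPECIAL
  pos 3: '?' -> SPECIAL
  pos 5: '}' -> SPECIAL
  pos 9: '|' -> SPECIAL
Special chars found: ['(', '?', '}', '|']
Total: 4

4


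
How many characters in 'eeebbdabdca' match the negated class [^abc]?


Negated class [^abc] matches any char NOT in {a, b, c}
Scanning 'eeebbdabdca':
  pos 0: 'e' -> MATCH
  pos 1: 'e' -> MATCH
  pos 2: 'e' -> MATCH
  pos 3: 'b' -> no (excluded)
  pos 4: 'b' -> no (excluded)
  pos 5: 'd' -> MATCH
  pos 6: 'a' -> no (excluded)
  pos 7: 'b' -> no (excluded)
  pos 8: 'd' -> MATCH
  pos 9: 'c' -> no (excluded)
  pos 10: 'a' -> no (excluded)
Total matches: 5

5


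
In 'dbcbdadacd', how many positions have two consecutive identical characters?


Looking for consecutive identical characters in 'dbcbdadacd':
  pos 0-1: 'd' vs 'b' -> different
  pos 1-2: 'b' vs 'c' -> different
  pos 2-3: 'c' vs 'b' -> different
  pos 3-4: 'b' vs 'd' -> different
  pos 4-5: 'd' vs 'a' -> different
  pos 5-6: 'a' vs 'd' -> different
  pos 6-7: 'd' vs 'a' -> different
  pos 7-8: 'a' vs 'c' -> different
  pos 8-9: 'c' vs 'd' -> different
Consecutive identical pairs: []
Count: 0

0


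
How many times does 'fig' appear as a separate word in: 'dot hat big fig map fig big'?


Scanning each word for exact match 'fig':
  Word 1: 'dot' -> no
  Word 2: 'hat' -> no
  Word 3: 'big' -> no
  Word 4: 'fig' -> MATCH
  Word 5: 'map' -> no
  Word 6: 'fig' -> MATCH
  Word 7: 'big' -> no
Total matches: 2

2


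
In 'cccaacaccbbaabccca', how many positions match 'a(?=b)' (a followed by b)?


Lookahead 'a(?=b)' matches 'a' only when followed by 'b'.
String: 'cccaacaccbbaabccca'
Checking each position where char is 'a':
  pos 3: 'a' -> no (next='a')
  pos 4: 'a' -> no (next='c')
  pos 6: 'a' -> no (next='c')
  pos 11: 'a' -> no (next='a')
  pos 12: 'a' -> MATCH (next='b')
Matching positions: [12]
Count: 1

1


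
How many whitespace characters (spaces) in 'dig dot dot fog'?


\s matches whitespace characters (spaces, tabs, etc.).
Text: 'dig dot dot fog'
This text has 4 words separated by spaces.
Number of spaces = number of words - 1 = 4 - 1 = 3

3


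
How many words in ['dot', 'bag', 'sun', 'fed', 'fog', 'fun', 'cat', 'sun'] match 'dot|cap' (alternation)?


Alternation 'dot|cap' matches either 'dot' or 'cap'.
Checking each word:
  'dot' -> MATCH
  'bag' -> no
  'sun' -> no
  'fed' -> no
  'fog' -> no
  'fun' -> no
  'cat' -> no
  'sun' -> no
Matches: ['dot']
Count: 1

1


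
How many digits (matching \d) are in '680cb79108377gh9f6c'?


\d matches any digit 0-9.
Scanning '680cb79108377gh9f6c':
  pos 0: '6' -> DIGIT
  pos 1: '8' -> DIGIT
  pos 2: '0' -> DIGIT
  pos 5: '7' -> DIGIT
  pos 6: '9' -> DIGIT
  pos 7: '1' -> DIGIT
  pos 8: '0' -> DIGIT
  pos 9: '8' -> DIGIT
  pos 10: '3' -> DIGIT
  pos 11: '7' -> DIGIT
  pos 12: '7' -> DIGIT
  pos 15: '9' -> DIGIT
  pos 17: '6' -> DIGIT
Digits found: ['6', '8', '0', '7', '9', '1', '0', '8', '3', '7', '7', '9', '6']
Total: 13

13


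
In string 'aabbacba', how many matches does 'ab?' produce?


Pattern 'ab?' matches 'a' optionally followed by 'b'.
String: 'aabbacba'
Scanning left to right for 'a' then checking next char:
  Match 1: 'a' (a not followed by b)
  Match 2: 'ab' (a followed by b)
  Match 3: 'a' (a not followed by b)
  Match 4: 'a' (a not followed by b)
Total matches: 4

4


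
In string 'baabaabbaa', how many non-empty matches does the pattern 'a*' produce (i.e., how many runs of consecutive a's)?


Pattern 'a*' matches zero or more a's. We want non-empty runs of consecutive a's.
String: 'baabaabbaa'
Walking through the string to find runs of a's:
  Run 1: positions 1-2 -> 'aa'
  Run 2: positions 4-5 -> 'aa'
  Run 3: positions 8-9 -> 'aa'
Non-empty runs found: ['aa', 'aa', 'aa']
Count: 3

3


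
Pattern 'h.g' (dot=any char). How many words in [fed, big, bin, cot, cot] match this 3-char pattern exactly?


Pattern 'h.g' means: starts with 'h', any single char, ends with 'g'.
Checking each word (must be exactly 3 chars):
  'fed' (len=3): no
  'big' (len=3): no
  'bin' (len=3): no
  'cot' (len=3): no
  'cot' (len=3): no
Matching words: []
Total: 0

0


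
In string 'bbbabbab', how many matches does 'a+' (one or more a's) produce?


Pattern 'a+' matches one or more consecutive a's.
String: 'bbbabbab'
Scanning for runs of a:
  Match 1: 'a' (length 1)
  Match 2: 'a' (length 1)
Total matches: 2

2


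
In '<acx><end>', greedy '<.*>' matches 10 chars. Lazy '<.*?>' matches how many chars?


Greedy '<.*>' tries to match as MUCH as possible.
Lazy '<.*?>' tries to match as LITTLE as possible.

String: '<acx><end>'
Greedy '<.*>' starts at first '<' and extends to the LAST '>': '<acx><end>' (10 chars)
Lazy '<.*?>' starts at first '<' and stops at the FIRST '>': '<acx>' (5 chars)

5


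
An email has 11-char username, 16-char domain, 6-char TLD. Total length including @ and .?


An email address has format: username@domain.tld
Username length: 11
'@' character: 1
Domain length: 16
'.' character: 1
TLD length: 6
Total = 11 + 1 + 16 + 1 + 6 = 35

35


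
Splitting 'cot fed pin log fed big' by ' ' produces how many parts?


Splitting by ' ' breaks the string at each occurrence of the separator.
Text: 'cot fed pin log fed big'
Parts after split:
  Part 1: 'cot'
  Part 2: 'fed'
  Part 3: 'pin'
  Part 4: 'log'
  Part 5: 'fed'
  Part 6: 'big'
Total parts: 6

6


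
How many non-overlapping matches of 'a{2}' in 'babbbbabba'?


Pattern 'a{2}' matches exactly 2 consecutive a's (greedy, non-overlapping).
String: 'babbbbabba'
Scanning for runs of a's:
  Run at pos 1: 'a' (length 1) -> 0 match(es)
  Run at pos 6: 'a' (length 1) -> 0 match(es)
  Run at pos 9: 'a' (length 1) -> 0 match(es)
Matches found: []
Total: 0

0


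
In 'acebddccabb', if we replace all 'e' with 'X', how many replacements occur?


re.sub('e', 'X', text) replaces every occurrence of 'e' with 'X'.
Text: 'acebddccabb'
Scanning for 'e':
  pos 2: 'e' -> replacement #1
Total replacements: 1

1


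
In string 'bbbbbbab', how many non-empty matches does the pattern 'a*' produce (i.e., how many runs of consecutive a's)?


Pattern 'a*' matches zero or more a's. We want non-empty runs of consecutive a's.
String: 'bbbbbbab'
Walking through the string to find runs of a's:
  Run 1: positions 6-6 -> 'a'
Non-empty runs found: ['a']
Count: 1

1


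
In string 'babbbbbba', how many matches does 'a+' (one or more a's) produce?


Pattern 'a+' matches one or more consecutive a's.
String: 'babbbbbba'
Scanning for runs of a:
  Match 1: 'a' (length 1)
  Match 2: 'a' (length 1)
Total matches: 2

2


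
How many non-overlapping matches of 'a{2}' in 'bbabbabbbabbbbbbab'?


Pattern 'a{2}' matches exactly 2 consecutive a's (greedy, non-overlapping).
String: 'bbabbabbbabbbbbbab'
Scanning for runs of a's:
  Run at pos 2: 'a' (length 1) -> 0 match(es)
  Run at pos 5: 'a' (length 1) -> 0 match(es)
  Run at pos 9: 'a' (length 1) -> 0 match(es)
  Run at pos 16: 'a' (length 1) -> 0 match(es)
Matches found: []
Total: 0

0


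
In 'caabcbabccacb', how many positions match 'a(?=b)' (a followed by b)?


Lookahead 'a(?=b)' matches 'a' only when followed by 'b'.
String: 'caabcbabccacb'
Checking each position where char is 'a':
  pos 1: 'a' -> no (next='a')
  pos 2: 'a' -> MATCH (next='b')
  pos 6: 'a' -> MATCH (next='b')
  pos 10: 'a' -> no (next='c')
Matching positions: [2, 6]
Count: 2

2


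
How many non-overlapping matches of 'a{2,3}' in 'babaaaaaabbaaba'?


Pattern 'a{2,3}' matches between 2 and 3 consecutive a's (greedy).
String: 'babaaaaaabbaaba'
Finding runs of a's and applying greedy matching:
  Run at pos 1: 'a' (length 1)
  Run at pos 3: 'aaaaaa' (length 6)
  Run at pos 11: 'aa' (length 2)
  Run at pos 14: 'a' (length 1)
Matches: ['aaa', 'aaa', 'aa']
Count: 3

3


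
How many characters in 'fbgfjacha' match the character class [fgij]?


Character class [fgij] matches any of: {f, g, i, j}
Scanning string 'fbgfjacha' character by character:
  pos 0: 'f' -> MATCH
  pos 1: 'b' -> no
  pos 2: 'g' -> MATCH
  pos 3: 'f' -> MATCH
  pos 4: 'j' -> MATCH
  pos 5: 'a' -> no
  pos 6: 'c' -> no
  pos 7: 'h' -> no
  pos 8: 'a' -> no
Total matches: 4

4


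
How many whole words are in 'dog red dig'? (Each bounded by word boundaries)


Word boundaries (\b) mark the start/end of each word.
Text: 'dog red dig'
Splitting by whitespace:
  Word 1: 'dog'
  Word 2: 'red'
  Word 3: 'dig'
Total whole words: 3

3


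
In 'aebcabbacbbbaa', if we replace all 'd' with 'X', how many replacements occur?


re.sub('d', 'X', text) replaces every occurrence of 'd' with 'X'.
Text: 'aebcabbacbbbaa'
Scanning for 'd':
Total replacements: 0

0


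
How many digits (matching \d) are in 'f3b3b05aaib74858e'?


\d matches any digit 0-9.
Scanning 'f3b3b05aaib74858e':
  pos 1: '3' -> DIGIT
  pos 3: '3' -> DIGIT
  pos 5: '0' -> DIGIT
  pos 6: '5' -> DIGIT
  pos 11: '7' -> DIGIT
  pos 12: '4' -> DIGIT
  pos 13: '8' -> DIGIT
  pos 14: '5' -> DIGIT
  pos 15: '8' -> DIGIT
Digits found: ['3', '3', '0', '5', '7', '4', '8', '5', '8']
Total: 9

9


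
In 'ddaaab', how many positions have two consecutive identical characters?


Looking for consecutive identical characters in 'ddaaab':
  pos 0-1: 'd' vs 'd' -> MATCH ('dd')
  pos 1-2: 'd' vs 'a' -> different
  pos 2-3: 'a' vs 'a' -> MATCH ('aa')
  pos 3-4: 'a' vs 'a' -> MATCH ('aa')
  pos 4-5: 'a' vs 'b' -> different
Consecutive identical pairs: ['dd', 'aa', 'aa']
Count: 3

3


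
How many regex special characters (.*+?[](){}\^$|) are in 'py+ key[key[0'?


Regex special characters are: . * + ? [ ] ( ) { } \ ^ $ |
Scanning 'py+ key[key[0':
  pos 2: '+' -> SPECIAL
  pos 7: '[' -> SPECIAL
  pos 11: '[' -> SPECIAL
Special chars found: ['+', '[', '[']
Total: 3

3


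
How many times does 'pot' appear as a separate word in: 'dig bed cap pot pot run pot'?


Scanning each word for exact match 'pot':
  Word 1: 'dig' -> no
  Word 2: 'bed' -> no
  Word 3: 'cap' -> no
  Word 4: 'pot' -> MATCH
  Word 5: 'pot' -> MATCH
  Word 6: 'run' -> no
  Word 7: 'pot' -> MATCH
Total matches: 3

3


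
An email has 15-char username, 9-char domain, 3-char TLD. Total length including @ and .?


An email address has format: username@domain.tld
Username length: 15
'@' character: 1
Domain length: 9
'.' character: 1
TLD length: 3
Total = 15 + 1 + 9 + 1 + 3 = 29

29


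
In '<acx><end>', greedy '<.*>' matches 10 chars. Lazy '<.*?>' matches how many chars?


Greedy '<.*>' tries to match as MUCH as possible.
Lazy '<.*?>' tries to match as LITTLE as possible.

String: '<acx><end>'
Greedy '<.*>' starts at first '<' and extends to the LAST '>': '<acx><end>' (10 chars)
Lazy '<.*?>' starts at first '<' and stops at the FIRST '>': '<acx>' (5 chars)

5


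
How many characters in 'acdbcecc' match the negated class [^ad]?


Negated class [^ad] matches any char NOT in {a, d}
Scanning 'acdbcecc':
  pos 0: 'a' -> no (excluded)
  pos 1: 'c' -> MATCH
  pos 2: 'd' -> no (excluded)
  pos 3: 'b' -> MATCH
  pos 4: 'c' -> MATCH
  pos 5: 'e' -> MATCH
  pos 6: 'c' -> MATCH
  pos 7: 'c' -> MATCH
Total matches: 6

6


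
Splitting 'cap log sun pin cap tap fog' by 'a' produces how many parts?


Splitting by 'a' breaks the string at each occurrence of the separator.
Text: 'cap log sun pin cap tap fog'
Parts after split:
  Part 1: 'c'
  Part 2: 'p log sun pin c'
  Part 3: 'p t'
  Part 4: 'p fog'
Total parts: 4

4


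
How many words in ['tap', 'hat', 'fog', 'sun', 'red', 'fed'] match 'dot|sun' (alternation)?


Alternation 'dot|sun' matches either 'dot' or 'sun'.
Checking each word:
  'tap' -> no
  'hat' -> no
  'fog' -> no
  'sun' -> MATCH
  'red' -> no
  'fed' -> no
Matches: ['sun']
Count: 1

1


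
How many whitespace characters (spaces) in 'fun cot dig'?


\s matches whitespace characters (spaces, tabs, etc.).
Text: 'fun cot dig'
This text has 3 words separated by spaces.
Number of spaces = number of words - 1 = 3 - 1 = 2

2


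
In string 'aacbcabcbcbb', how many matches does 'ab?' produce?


Pattern 'ab?' matches 'a' optionally followed by 'b'.
String: 'aacbcabcbcbb'
Scanning left to right for 'a' then checking next char:
  Match 1: 'a' (a not followed by b)
  Match 2: 'a' (a not followed by b)
  Match 3: 'ab' (a followed by b)
Total matches: 3

3


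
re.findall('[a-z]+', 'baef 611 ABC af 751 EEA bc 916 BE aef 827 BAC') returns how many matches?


Pattern '[a-z]+' finds one or more lowercase letters.
Text: 'baef 611 ABC af 751 EEA bc 916 BE aef 827 BAC'
Scanning for matches:
  Match 1: 'baef'
  Match 2: 'af'
  Match 3: 'bc'
  Match 4: 'aef'
Total matches: 4

4


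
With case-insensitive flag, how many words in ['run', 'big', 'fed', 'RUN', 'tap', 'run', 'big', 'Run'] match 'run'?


Case-insensitive matching: compare each word's lowercase form to 'run'.
  'run' -> lower='run' -> MATCH
  'big' -> lower='big' -> no
  'fed' -> lower='fed' -> no
  'RUN' -> lower='run' -> MATCH
  'tap' -> lower='tap' -> no
  'run' -> lower='run' -> MATCH
  'big' -> lower='big' -> no
  'Run' -> lower='run' -> MATCH
Matches: ['run', 'RUN', 'run', 'Run']
Count: 4

4


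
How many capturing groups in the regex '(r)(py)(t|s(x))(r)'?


To count capturing groups, count each '(' that starts a group.
Pattern: '(r)(py)(t|s(x))(r)'
Walking through the pattern:
  Position 0: '(' -> group #1
  Position 3: '(' -> group #2
  Position 7: '(' -> group #3
  Position 11: '(' -> group #4
  Position 15: '(' -> group #5
Total capturing groups: 5

5


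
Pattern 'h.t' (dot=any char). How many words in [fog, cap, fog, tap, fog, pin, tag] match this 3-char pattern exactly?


Pattern 'h.t' means: starts with 'h', any single char, ends with 't'.
Checking each word (must be exactly 3 chars):
  'fog' (len=3): no
  'cap' (len=3): no
  'fog' (len=3): no
  'tap' (len=3): no
  'fog' (len=3): no
  'pin' (len=3): no
  'tag' (len=3): no
Matching words: []
Total: 0

0


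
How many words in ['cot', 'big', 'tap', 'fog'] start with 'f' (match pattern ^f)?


Pattern ^f anchors to start of word. Check which words begin with 'f':
  'cot' -> no
  'big' -> no
  'tap' -> no
  'fog' -> MATCH (starts with 'f')
Matching words: ['fog']
Count: 1

1


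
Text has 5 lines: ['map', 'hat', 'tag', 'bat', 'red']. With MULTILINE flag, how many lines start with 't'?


With MULTILINE flag, ^ matches the start of each line.
Lines: ['map', 'hat', 'tag', 'bat', 'red']
Checking which lines start with 't':
  Line 1: 'map' -> no
  Line 2: 'hat' -> no
  Line 3: 'tag' -> MATCH
  Line 4: 'bat' -> no
  Line 5: 'red' -> no
Matching lines: ['tag']
Count: 1

1


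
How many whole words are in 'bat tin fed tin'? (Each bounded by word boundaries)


Word boundaries (\b) mark the start/end of each word.
Text: 'bat tin fed tin'
Splitting by whitespace:
  Word 1: 'bat'
  Word 2: 'tin'
  Word 3: 'fed'
  Word 4: 'tin'
Total whole words: 4

4


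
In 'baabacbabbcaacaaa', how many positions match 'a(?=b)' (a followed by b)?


Lookahead 'a(?=b)' matches 'a' only when followed by 'b'.
String: 'baabacbabbcaacaaa'
Checking each position where char is 'a':
  pos 1: 'a' -> no (next='a')
  pos 2: 'a' -> MATCH (next='b')
  pos 4: 'a' -> no (next='c')
  pos 7: 'a' -> MATCH (next='b')
  pos 11: 'a' -> no (next='a')
  pos 12: 'a' -> no (next='c')
  pos 14: 'a' -> no (next='a')
  pos 15: 'a' -> no (next='a')
Matching positions: [2, 7]
Count: 2

2


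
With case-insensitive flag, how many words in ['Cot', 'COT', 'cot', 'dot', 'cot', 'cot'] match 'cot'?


Case-insensitive matching: compare each word's lowercase form to 'cot'.
  'Cot' -> lower='cot' -> MATCH
  'COT' -> lower='cot' -> MATCH
  'cot' -> lower='cot' -> MATCH
  'dot' -> lower='dot' -> no
  'cot' -> lower='cot' -> MATCH
  'cot' -> lower='cot' -> MATCH
Matches: ['Cot', 'COT', 'cot', 'cot', 'cot']
Count: 5

5


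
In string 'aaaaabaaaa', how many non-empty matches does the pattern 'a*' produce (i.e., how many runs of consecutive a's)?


Pattern 'a*' matches zero or more a's. We want non-empty runs of consecutive a's.
String: 'aaaaabaaaa'
Walking through the string to find runs of a's:
  Run 1: positions 0-4 -> 'aaaaa'
  Run 2: positions 6-9 -> 'aaaa'
Non-empty runs found: ['aaaaa', 'aaaa']
Count: 2

2


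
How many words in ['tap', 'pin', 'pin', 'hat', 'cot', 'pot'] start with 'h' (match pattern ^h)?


Pattern ^h anchors to start of word. Check which words begin with 'h':
  'tap' -> no
  'pin' -> no
  'pin' -> no
  'hat' -> MATCH (starts with 'h')
  'cot' -> no
  'pot' -> no
Matching words: ['hat']
Count: 1

1


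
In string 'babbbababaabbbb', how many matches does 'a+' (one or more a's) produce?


Pattern 'a+' matches one or more consecutive a's.
String: 'babbbababaabbbb'
Scanning for runs of a:
  Match 1: 'a' (length 1)
  Match 2: 'a' (length 1)
  Match 3: 'a' (length 1)
  Match 4: 'aa' (length 2)
Total matches: 4

4


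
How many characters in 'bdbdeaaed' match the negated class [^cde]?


Negated class [^cde] matches any char NOT in {c, d, e}
Scanning 'bdbdeaaed':
  pos 0: 'b' -> MATCH
  pos 1: 'd' -> no (excluded)
  pos 2: 'b' -> MATCH
  pos 3: 'd' -> no (excluded)
  pos 4: 'e' -> no (excluded)
  pos 5: 'a' -> MATCH
  pos 6: 'a' -> MATCH
  pos 7: 'e' -> no (excluded)
  pos 8: 'd' -> no (excluded)
Total matches: 4

4


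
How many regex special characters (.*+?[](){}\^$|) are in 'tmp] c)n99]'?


Regex special characters are: . * + ? [ ] ( ) { } \ ^ $ |
Scanning 'tmp] c)n99]':
  pos 3: ']' -> SPECIAL
  pos 6: ')' -> SPECIAL
  pos 10: ']' -> SPECIAL
Special chars found: [']', ')', ']']
Total: 3

3


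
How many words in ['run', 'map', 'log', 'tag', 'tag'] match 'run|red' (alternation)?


Alternation 'run|red' matches either 'run' or 'red'.
Checking each word:
  'run' -> MATCH
  'map' -> no
  'log' -> no
  'tag' -> no
  'tag' -> no
Matches: ['run']
Count: 1

1


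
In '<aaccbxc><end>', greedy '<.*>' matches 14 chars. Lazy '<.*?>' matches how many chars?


Greedy '<.*>' tries to match as MUCH as possible.
Lazy '<.*?>' tries to match as LITTLE as possible.

String: '<aaccbxc><end>'
Greedy '<.*>' starts at first '<' and extends to the LAST '>': '<aaccbxc><end>' (14 chars)
Lazy '<.*?>' starts at first '<' and stops at the FIRST '>': '<aaccbxc>' (9 chars)

9


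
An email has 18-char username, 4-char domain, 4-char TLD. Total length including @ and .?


An email address has format: username@domain.tld
Username length: 18
'@' character: 1
Domain length: 4
'.' character: 1
TLD length: 4
Total = 18 + 1 + 4 + 1 + 4 = 28

28


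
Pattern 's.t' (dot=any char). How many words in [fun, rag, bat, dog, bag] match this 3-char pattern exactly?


Pattern 's.t' means: starts with 's', any single char, ends with 't'.
Checking each word (must be exactly 3 chars):
  'fun' (len=3): no
  'rag' (len=3): no
  'bat' (len=3): no
  'dog' (len=3): no
  'bag' (len=3): no
Matching words: []
Total: 0

0


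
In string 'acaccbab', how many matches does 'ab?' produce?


Pattern 'ab?' matches 'a' optionally followed by 'b'.
String: 'acaccbab'
Scanning left to right for 'a' then checking next char:
  Match 1: 'a' (a not followed by b)
  Match 2: 'a' (a not followed by b)
  Match 3: 'ab' (a followed by b)
Total matches: 3

3


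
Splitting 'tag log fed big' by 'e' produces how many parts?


Splitting by 'e' breaks the string at each occurrence of the separator.
Text: 'tag log fed big'
Parts after split:
  Part 1: 'tag log f'
  Part 2: 'd big'
Total parts: 2

2


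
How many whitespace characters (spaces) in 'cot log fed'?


\s matches whitespace characters (spaces, tabs, etc.).
Text: 'cot log fed'
This text has 3 words separated by spaces.
Number of spaces = number of words - 1 = 3 - 1 = 2

2


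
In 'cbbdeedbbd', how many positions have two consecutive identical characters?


Looking for consecutive identical characters in 'cbbdeedbbd':
  pos 0-1: 'c' vs 'b' -> different
  pos 1-2: 'b' vs 'b' -> MATCH ('bb')
  pos 2-3: 'b' vs 'd' -> different
  pos 3-4: 'd' vs 'e' -> different
  pos 4-5: 'e' vs 'e' -> MATCH ('ee')
  pos 5-6: 'e' vs 'd' -> different
  pos 6-7: 'd' vs 'b' -> different
  pos 7-8: 'b' vs 'b' -> MATCH ('bb')
  pos 8-9: 'b' vs 'd' -> different
Consecutive identical pairs: ['bb', 'ee', 'bb']
Count: 3

3


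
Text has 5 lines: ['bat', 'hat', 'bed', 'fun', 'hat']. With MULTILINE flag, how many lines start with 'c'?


With MULTILINE flag, ^ matches the start of each line.
Lines: ['bat', 'hat', 'bed', 'fun', 'hat']
Checking which lines start with 'c':
  Line 1: 'bat' -> no
  Line 2: 'hat' -> no
  Line 3: 'bed' -> no
  Line 4: 'fun' -> no
  Line 5: 'hat' -> no
Matching lines: []
Count: 0

0


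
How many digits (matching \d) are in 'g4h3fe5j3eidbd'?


\d matches any digit 0-9.
Scanning 'g4h3fe5j3eidbd':
  pos 1: '4' -> DIGIT
  pos 3: '3' -> DIGIT
  pos 6: '5' -> DIGIT
  pos 8: '3' -> DIGIT
Digits found: ['4', '3', '5', '3']
Total: 4

4


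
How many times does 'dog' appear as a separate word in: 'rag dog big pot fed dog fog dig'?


Scanning each word for exact match 'dog':
  Word 1: 'rag' -> no
  Word 2: 'dog' -> MATCH
  Word 3: 'big' -> no
  Word 4: 'pot' -> no
  Word 5: 'fed' -> no
  Word 6: 'dog' -> MATCH
  Word 7: 'fog' -> no
  Word 8: 'dig' -> no
Total matches: 2

2


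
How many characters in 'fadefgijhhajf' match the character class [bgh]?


Character class [bgh] matches any of: {b, g, h}
Scanning string 'fadefgijhhajf' character by character:
  pos 0: 'f' -> no
  pos 1: 'a' -> no
  pos 2: 'd' -> no
  pos 3: 'e' -> no
  pos 4: 'f' -> no
  pos 5: 'g' -> MATCH
  pos 6: 'i' -> no
  pos 7: 'j' -> no
  pos 8: 'h' -> MATCH
  pos 9: 'h' -> MATCH
  pos 10: 'a' -> no
  pos 11: 'j' -> no
  pos 12: 'f' -> no
Total matches: 3

3


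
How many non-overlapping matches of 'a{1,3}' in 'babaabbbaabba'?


Pattern 'a{1,3}' matches between 1 and 3 consecutive a's (greedy).
String: 'babaabbbaabba'
Finding runs of a's and applying greedy matching:
  Run at pos 1: 'a' (length 1)
  Run at pos 3: 'aa' (length 2)
  Run at pos 8: 'aa' (length 2)
  Run at pos 12: 'a' (length 1)
Matches: ['a', 'aa', 'aa', 'a']
Count: 4

4


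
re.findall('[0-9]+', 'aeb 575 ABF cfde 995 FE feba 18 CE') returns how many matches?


Pattern '[0-9]+' finds one or more digits.
Text: 'aeb 575 ABF cfde 995 FE feba 18 CE'
Scanning for matches:
  Match 1: '575'
  Match 2: '995'
  Match 3: '18'
Total matches: 3

3


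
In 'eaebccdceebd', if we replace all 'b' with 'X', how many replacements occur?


re.sub('b', 'X', text) replaces every occurrence of 'b' with 'X'.
Text: 'eaebccdceebd'
Scanning for 'b':
  pos 3: 'b' -> replacement #1
  pos 10: 'b' -> replacement #2
Total replacements: 2

2


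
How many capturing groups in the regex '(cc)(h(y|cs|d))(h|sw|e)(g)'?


To count capturing groups, count each '(' that starts a group.
Pattern: '(cc)(h(y|cs|d))(h|sw|e)(g)'
Walking through the pattern:
  Position 0: '(' -> group #1
  Position 4: '(' -> group #2
  Position 6: '(' -> group #3
  Position 15: '(' -> group #4
  Position 23: '(' -> group #5
Total capturing groups: 5

5


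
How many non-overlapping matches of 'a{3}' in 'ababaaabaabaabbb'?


Pattern 'a{3}' matches exactly 3 consecutive a's (greedy, non-overlapping).
String: 'ababaaabaabaabbb'
Scanning for runs of a's:
  Run at pos 0: 'a' (length 1) -> 0 match(es)
  Run at pos 2: 'a' (length 1) -> 0 match(es)
  Run at pos 4: 'aaa' (length 3) -> 1 match(es)
  Run at pos 8: 'aa' (length 2) -> 0 match(es)
  Run at pos 11: 'aa' (length 2) -> 0 match(es)
Matches found: ['aaa']
Total: 1

1


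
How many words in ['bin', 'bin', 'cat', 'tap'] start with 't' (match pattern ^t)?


Pattern ^t anchors to start of word. Check which words begin with 't':
  'bin' -> no
  'bin' -> no
  'cat' -> no
  'tap' -> MATCH (starts with 't')
Matching words: ['tap']
Count: 1

1


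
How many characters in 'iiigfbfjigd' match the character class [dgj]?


Character class [dgj] matches any of: {d, g, j}
Scanning string 'iiigfbfjigd' character by character:
  pos 0: 'i' -> no
  pos 1: 'i' -> no
  pos 2: 'i' -> no
  pos 3: 'g' -> MATCH
  pos 4: 'f' -> no
  pos 5: 'b' -> no
  pos 6: 'f' -> no
  pos 7: 'j' -> MATCH
  pos 8: 'i' -> no
  pos 9: 'g' -> MATCH
  pos 10: 'd' -> MATCH
Total matches: 4

4


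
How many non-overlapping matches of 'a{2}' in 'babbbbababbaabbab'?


Pattern 'a{2}' matches exactly 2 consecutive a's (greedy, non-overlapping).
String: 'babbbbababbaabbab'
Scanning for runs of a's:
  Run at pos 1: 'a' (length 1) -> 0 match(es)
  Run at pos 6: 'a' (length 1) -> 0 match(es)
  Run at pos 8: 'a' (length 1) -> 0 match(es)
  Run at pos 11: 'aa' (length 2) -> 1 match(es)
  Run at pos 15: 'a' (length 1) -> 0 match(es)
Matches found: ['aa']
Total: 1

1


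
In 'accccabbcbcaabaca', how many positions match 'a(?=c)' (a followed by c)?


Lookahead 'a(?=c)' matches 'a' only when followed by 'c'.
String: 'accccabbcbcaabaca'
Checking each position where char is 'a':
  pos 0: 'a' -> MATCH (next='c')
  pos 5: 'a' -> no (next='b')
  pos 11: 'a' -> no (next='a')
  pos 12: 'a' -> no (next='b')
  pos 14: 'a' -> MATCH (next='c')
Matching positions: [0, 14]
Count: 2

2


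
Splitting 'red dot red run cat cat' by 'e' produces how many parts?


Splitting by 'e' breaks the string at each occurrence of the separator.
Text: 'red dot red run cat cat'
Parts after split:
  Part 1: 'r'
  Part 2: 'd dot r'
  Part 3: 'd run cat cat'
Total parts: 3

3


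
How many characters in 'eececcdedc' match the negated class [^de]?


Negated class [^de] matches any char NOT in {d, e}
Scanning 'eececcdedc':
  pos 0: 'e' -> no (excluded)
  pos 1: 'e' -> no (excluded)
  pos 2: 'c' -> MATCH
  pos 3: 'e' -> no (excluded)
  pos 4: 'c' -> MATCH
  pos 5: 'c' -> MATCH
  pos 6: 'd' -> no (excluded)
  pos 7: 'e' -> no (excluded)
  pos 8: 'd' -> no (excluded)
  pos 9: 'c' -> MATCH
Total matches: 4

4


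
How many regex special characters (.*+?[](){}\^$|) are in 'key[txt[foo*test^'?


Regex special characters are: . * + ? [ ] ( ) { } \ ^ $ |
Scanning 'key[txt[foo*test^':
  pos 3: '[' -> SPECIAL
  pos 7: '[' -> SPECIAL
  pos 11: '*' -> SPECIAL
  pos 16: '^' -> SPECIAL
Special chars found: ['[', '[', '*', '^']
Total: 4

4


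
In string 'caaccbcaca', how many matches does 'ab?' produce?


Pattern 'ab?' matches 'a' optionally followed by 'b'.
String: 'caaccbcaca'
Scanning left to right for 'a' then checking next char:
  Match 1: 'a' (a not followed by b)
  Match 2: 'a' (a not followed by b)
  Match 3: 'a' (a not followed by b)
  Match 4: 'a' (a not followed by b)
Total matches: 4

4


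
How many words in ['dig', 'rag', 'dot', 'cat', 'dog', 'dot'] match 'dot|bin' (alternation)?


Alternation 'dot|bin' matches either 'dot' or 'bin'.
Checking each word:
  'dig' -> no
  'rag' -> no
  'dot' -> MATCH
  'cat' -> no
  'dog' -> no
  'dot' -> MATCH
Matches: ['dot', 'dot']
Count: 2

2


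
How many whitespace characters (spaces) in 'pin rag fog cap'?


\s matches whitespace characters (spaces, tabs, etc.).
Text: 'pin rag fog cap'
This text has 4 words separated by spaces.
Number of spaces = number of words - 1 = 4 - 1 = 3

3


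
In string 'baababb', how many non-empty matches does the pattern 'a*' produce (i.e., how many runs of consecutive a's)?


Pattern 'a*' matches zero or more a's. We want non-empty runs of consecutive a's.
String: 'baababb'
Walking through the string to find runs of a's:
  Run 1: positions 1-2 -> 'aa'
  Run 2: positions 4-4 -> 'a'
Non-empty runs found: ['aa', 'a']
Count: 2

2


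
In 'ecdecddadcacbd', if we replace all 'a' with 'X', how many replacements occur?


re.sub('a', 'X', text) replaces every occurrence of 'a' with 'X'.
Text: 'ecdecddadcacbd'
Scanning for 'a':
  pos 7: 'a' -> replacement #1
  pos 10: 'a' -> replacement #2
Total replacements: 2

2


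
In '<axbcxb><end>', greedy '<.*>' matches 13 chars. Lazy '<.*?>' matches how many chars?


Greedy '<.*>' tries to match as MUCH as possible.
Lazy '<.*?>' tries to match as LITTLE as possible.

String: '<axbcxb><end>'
Greedy '<.*>' starts at first '<' and extends to the LAST '>': '<axbcxb><end>' (13 chars)
Lazy '<.*?>' starts at first '<' and stops at the FIRST '>': '<axbcxb>' (8 chars)

8


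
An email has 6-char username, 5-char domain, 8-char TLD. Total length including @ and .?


An email address has format: username@domain.tld
Username length: 6
'@' character: 1
Domain length: 5
'.' character: 1
TLD length: 8
Total = 6 + 1 + 5 + 1 + 8 = 21

21


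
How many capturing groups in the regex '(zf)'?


To count capturing groups, count each '(' that starts a group.
Pattern: '(zf)'
Walking through the pattern:
  Position 0: '(' -> group #1
Total capturing groups: 1

1


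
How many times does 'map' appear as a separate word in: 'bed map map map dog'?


Scanning each word for exact match 'map':
  Word 1: 'bed' -> no
  Word 2: 'map' -> MATCH
  Word 3: 'map' -> MATCH
  Word 4: 'map' -> MATCH
  Word 5: 'dog' -> no
Total matches: 3

3


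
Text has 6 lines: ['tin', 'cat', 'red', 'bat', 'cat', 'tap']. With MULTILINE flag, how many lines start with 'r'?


With MULTILINE flag, ^ matches the start of each line.
Lines: ['tin', 'cat', 'red', 'bat', 'cat', 'tap']
Checking which lines start with 'r':
  Line 1: 'tin' -> no
  Line 2: 'cat' -> no
  Line 3: 'red' -> MATCH
  Line 4: 'bat' -> no
  Line 5: 'cat' -> no
  Line 6: 'tap' -> no
Matching lines: ['red']
Count: 1

1


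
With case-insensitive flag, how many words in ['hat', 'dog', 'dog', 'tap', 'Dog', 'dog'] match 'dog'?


Case-insensitive matching: compare each word's lowercase form to 'dog'.
  'hat' -> lower='hat' -> no
  'dog' -> lower='dog' -> MATCH
  'dog' -> lower='dog' -> MATCH
  'tap' -> lower='tap' -> no
  'Dog' -> lower='dog' -> MATCH
  'dog' -> lower='dog' -> MATCH
Matches: ['dog', 'dog', 'Dog', 'dog']
Count: 4

4


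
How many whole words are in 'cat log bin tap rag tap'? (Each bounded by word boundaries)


Word boundaries (\b) mark the start/end of each word.
Text: 'cat log bin tap rag tap'
Splitting by whitespace:
  Word 1: 'cat'
  Word 2: 'log'
  Word 3: 'bin'
  Word 4: 'tap'
  Word 5: 'rag'
  Word 6: 'tap'
Total whole words: 6

6


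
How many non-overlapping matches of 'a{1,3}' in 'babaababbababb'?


Pattern 'a{1,3}' matches between 1 and 3 consecutive a's (greedy).
String: 'babaababbababb'
Finding runs of a's and applying greedy matching:
  Run at pos 1: 'a' (length 1)
  Run at pos 3: 'aa' (length 2)
  Run at pos 6: 'a' (length 1)
  Run at pos 9: 'a' (length 1)
  Run at pos 11: 'a' (length 1)
Matches: ['a', 'aa', 'a', 'a', 'a']
Count: 5

5


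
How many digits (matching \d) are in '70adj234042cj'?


\d matches any digit 0-9.
Scanning '70adj234042cj':
  pos 0: '7' -> DIGIT
  pos 1: '0' -> DIGIT
  pos 5: '2' -> DIGIT
  pos 6: '3' -> DIGIT
  pos 7: '4' -> DIGIT
  pos 8: '0' -> DIGIT
  pos 9: '4' -> DIGIT
  pos 10: '2' -> DIGIT
Digits found: ['7', '0', '2', '3', '4', '0', '4', '2']
Total: 8

8


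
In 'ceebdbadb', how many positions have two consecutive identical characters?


Looking for consecutive identical characters in 'ceebdbadb':
  pos 0-1: 'c' vs 'e' -> different
  pos 1-2: 'e' vs 'e' -> MATCH ('ee')
  pos 2-3: 'e' vs 'b' -> different
  pos 3-4: 'b' vs 'd' -> different
  pos 4-5: 'd' vs 'b' -> different
  pos 5-6: 'b' vs 'a' -> different
  pos 6-7: 'a' vs 'd' -> different
  pos 7-8: 'd' vs 'b' -> different
Consecutive identical pairs: ['ee']
Count: 1

1


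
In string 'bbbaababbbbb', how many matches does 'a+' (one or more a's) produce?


Pattern 'a+' matches one or more consecutive a's.
String: 'bbbaababbbbb'
Scanning for runs of a:
  Match 1: 'aa' (length 2)
  Match 2: 'a' (length 1)
Total matches: 2

2


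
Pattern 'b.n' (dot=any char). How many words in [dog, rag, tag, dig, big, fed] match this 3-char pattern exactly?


Pattern 'b.n' means: starts with 'b', any single char, ends with 'n'.
Checking each word (must be exactly 3 chars):
  'dog' (len=3): no
  'rag' (len=3): no
  'tag' (len=3): no
  'dig' (len=3): no
  'big' (len=3): no
  'fed' (len=3): no
Matching words: []
Total: 0

0


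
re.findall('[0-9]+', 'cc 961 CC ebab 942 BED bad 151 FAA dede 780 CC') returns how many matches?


Pattern '[0-9]+' finds one or more digits.
Text: 'cc 961 CC ebab 942 BED bad 151 FAA dede 780 CC'
Scanning for matches:
  Match 1: '961'
  Match 2: '942'
  Match 3: '151'
  Match 4: '780'
Total matches: 4

4


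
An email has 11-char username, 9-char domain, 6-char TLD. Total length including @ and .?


An email address has format: username@domain.tld
Username length: 11
'@' character: 1
Domain length: 9
'.' character: 1
TLD length: 6
Total = 11 + 1 + 9 + 1 + 6 = 28

28


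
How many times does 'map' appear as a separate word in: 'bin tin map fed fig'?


Scanning each word for exact match 'map':
  Word 1: 'bin' -> no
  Word 2: 'tin' -> no
  Word 3: 'map' -> MATCH
  Word 4: 'fed' -> no
  Word 5: 'fig' -> no
Total matches: 1

1


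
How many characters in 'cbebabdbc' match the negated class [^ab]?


Negated class [^ab] matches any char NOT in {a, b}
Scanning 'cbebabdbc':
  pos 0: 'c' -> MATCH
  pos 1: 'b' -> no (excluded)
  pos 2: 'e' -> MATCH
  pos 3: 'b' -> no (excluded)
  pos 4: 'a' -> no (excluded)
  pos 5: 'b' -> no (excluded)
  pos 6: 'd' -> MATCH
  pos 7: 'b' -> no (excluded)
  pos 8: 'c' -> MATCH
Total matches: 4

4


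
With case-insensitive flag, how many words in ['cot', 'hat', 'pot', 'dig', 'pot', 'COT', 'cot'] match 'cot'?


Case-insensitive matching: compare each word's lowercase form to 'cot'.
  'cot' -> lower='cot' -> MATCH
  'hat' -> lower='hat' -> no
  'pot' -> lower='pot' -> no
  'dig' -> lower='dig' -> no
  'pot' -> lower='pot' -> no
  'COT' -> lower='cot' -> MATCH
  'cot' -> lower='cot' -> MATCH
Matches: ['cot', 'COT', 'cot']
Count: 3

3


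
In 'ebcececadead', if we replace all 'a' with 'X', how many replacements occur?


re.sub('a', 'X', text) replaces every occurrence of 'a' with 'X'.
Text: 'ebcececadead'
Scanning for 'a':
  pos 7: 'a' -> replacement #1
  pos 10: 'a' -> replacement #2
Total replacements: 2

2


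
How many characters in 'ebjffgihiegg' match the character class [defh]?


Character class [defh] matches any of: {d, e, f, h}
Scanning string 'ebjffgihiegg' character by character:
  pos 0: 'e' -> MATCH
  pos 1: 'b' -> no
  pos 2: 'j' -> no
  pos 3: 'f' -> MATCH
  pos 4: 'f' -> MATCH
  pos 5: 'g' -> no
  pos 6: 'i' -> no
  pos 7: 'h' -> MATCH
  pos 8: 'i' -> no
  pos 9: 'e' -> MATCH
  pos 10: 'g' -> no
  pos 11: 'g' -> no
Total matches: 5

5


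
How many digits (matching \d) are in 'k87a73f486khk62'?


\d matches any digit 0-9.
Scanning 'k87a73f486khk62':
  pos 1: '8' -> DIGIT
  pos 2: '7' -> DIGIT
  pos 4: '7' -> DIGIT
  pos 5: '3' -> DIGIT
  pos 7: '4' -> DIGIT
  pos 8: '8' -> DIGIT
  pos 9: '6' -> DIGIT
  pos 13: '6' -> DIGIT
  pos 14: '2' -> DIGIT
Digits found: ['8', '7', '7', '3', '4', '8', '6', '6', '2']
Total: 9

9


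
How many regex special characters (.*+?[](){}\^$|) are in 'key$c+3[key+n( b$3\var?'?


Regex special characters are: . * + ? [ ] ( ) { } \ ^ $ |
Scanning 'key$c+3[key+n( b$3\var?':
  pos 3: '$' -> SPECIAL
  pos 5: '+' -> SPECIAL
  pos 7: '[' -> SPECIAL
  pos 11: '+' -> SPECIAL
  pos 13: '(' -> SPECIAL
  pos 16: '$' -> SPECIAL
  pos 18: '\' -> SPECIAL
  pos 22: '?' -> SPECIAL
Special chars found: ['$', '+', '[', '+', '(', '$', '\\', '?']
Total: 8

8


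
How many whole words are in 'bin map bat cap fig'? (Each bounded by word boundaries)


Word boundaries (\b) mark the start/end of each word.
Text: 'bin map bat cap fig'
Splitting by whitespace:
  Word 1: 'bin'
  Word 2: 'map'
  Word 3: 'bat'
  Word 4: 'cap'
  Word 5: 'fig'
Total whole words: 5

5


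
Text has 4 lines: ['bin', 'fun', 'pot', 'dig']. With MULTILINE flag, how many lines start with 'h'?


With MULTILINE flag, ^ matches the start of each line.
Lines: ['bin', 'fun', 'pot', 'dig']
Checking which lines start with 'h':
  Line 1: 'bin' -> no
  Line 2: 'fun' -> no
  Line 3: 'pot' -> no
  Line 4: 'dig' -> no
Matching lines: []
Count: 0

0


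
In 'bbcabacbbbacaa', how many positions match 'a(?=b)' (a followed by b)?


Lookahead 'a(?=b)' matches 'a' only when followed by 'b'.
String: 'bbcabacbbbacaa'
Checking each position where char is 'a':
  pos 3: 'a' -> MATCH (next='b')
  pos 5: 'a' -> no (next='c')
  pos 10: 'a' -> no (next='c')
  pos 12: 'a' -> no (next='a')
Matching positions: [3]
Count: 1

1


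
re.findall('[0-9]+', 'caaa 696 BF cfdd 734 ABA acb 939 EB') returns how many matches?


Pattern '[0-9]+' finds one or more digits.
Text: 'caaa 696 BF cfdd 734 ABA acb 939 EB'
Scanning for matches:
  Match 1: '696'
  Match 2: '734'
  Match 3: '939'
Total matches: 3

3


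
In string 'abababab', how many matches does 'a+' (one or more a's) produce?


Pattern 'a+' matches one or more consecutive a's.
String: 'abababab'
Scanning for runs of a:
  Match 1: 'a' (length 1)
  Match 2: 'a' (length 1)
  Match 3: 'a' (length 1)
  Match 4: 'a' (length 1)
Total matches: 4

4


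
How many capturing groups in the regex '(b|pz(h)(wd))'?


To count capturing groups, count each '(' that starts a group.
Pattern: '(b|pz(h)(wd))'
Walking through the pattern:
  Position 0: '(' -> group #1
  Position 5: '(' -> group #2
  Position 8: '(' -> group #3
Total capturing groups: 3

3


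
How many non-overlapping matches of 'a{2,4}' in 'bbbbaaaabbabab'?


Pattern 'a{2,4}' matches between 2 and 4 consecutive a's (greedy).
String: 'bbbbaaaabbabab'
Finding runs of a's and applying greedy matching:
  Run at pos 4: 'aaaa' (length 4)
  Run at pos 10: 'a' (length 1)
  Run at pos 12: 'a' (length 1)
Matches: ['aaaa']
Count: 1

1


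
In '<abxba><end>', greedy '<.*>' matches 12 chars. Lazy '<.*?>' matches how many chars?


Greedy '<.*>' tries to match as MUCH as possible.
Lazy '<.*?>' tries to match as LITTLE as possible.

String: '<abxba><end>'
Greedy '<.*>' starts at first '<' and extends to the LAST '>': '<abxba><end>' (12 chars)
Lazy '<.*?>' starts at first '<' and stops at the FIRST '>': '<abxba>' (7 chars)

7


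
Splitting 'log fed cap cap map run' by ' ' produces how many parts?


Splitting by ' ' breaks the string at each occurrence of the separator.
Text: 'log fed cap cap map run'
Parts after split:
  Part 1: 'log'
  Part 2: 'fed'
  Part 3: 'cap'
  Part 4: 'cap'
  Part 5: 'map'
  Part 6: 'run'
Total parts: 6

6
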